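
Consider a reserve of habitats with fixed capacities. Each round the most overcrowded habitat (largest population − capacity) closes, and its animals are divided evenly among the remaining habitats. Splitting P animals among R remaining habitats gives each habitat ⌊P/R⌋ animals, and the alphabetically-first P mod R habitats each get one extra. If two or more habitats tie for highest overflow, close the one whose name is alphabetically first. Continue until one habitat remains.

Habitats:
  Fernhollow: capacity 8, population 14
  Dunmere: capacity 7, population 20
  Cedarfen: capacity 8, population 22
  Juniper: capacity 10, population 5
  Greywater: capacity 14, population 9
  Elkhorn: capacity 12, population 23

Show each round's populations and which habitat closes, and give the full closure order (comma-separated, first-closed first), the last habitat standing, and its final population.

Closure order: Cedarfen, Dunmere, Elkhorn, Fernhollow, Greywater
Last habitat: Juniper with 93 animals

Round 1: Cedarfen=22 Dunmere=20 Elkhorn=23 Fernhollow=14 Greywater=9 Juniper=5 → close Cedarfen (overflow 14)
  22÷5 = 4 each, +1 to first 2
Round 2: Dunmere=25 Elkhorn=28 Fernhollow=18 Greywater=13 Juniper=9 → close Dunmere (overflow 18)
  25÷4 = 6 each, +1 to first 1
Round 3: Elkhorn=35 Fernhollow=24 Greywater=19 Juniper=15 → close Elkhorn (overflow 23)
  35÷3 = 11 each, +1 to first 2
Round 4: Fernhollow=36 Greywater=31 Juniper=26 → close Fernhollow (overflow 28)
  36÷2 = 18 each, +1 to first 0
Round 5: Greywater=49 Juniper=44 → close Greywater (overflow 35)
  49÷1 = 49 each, +1 to first 0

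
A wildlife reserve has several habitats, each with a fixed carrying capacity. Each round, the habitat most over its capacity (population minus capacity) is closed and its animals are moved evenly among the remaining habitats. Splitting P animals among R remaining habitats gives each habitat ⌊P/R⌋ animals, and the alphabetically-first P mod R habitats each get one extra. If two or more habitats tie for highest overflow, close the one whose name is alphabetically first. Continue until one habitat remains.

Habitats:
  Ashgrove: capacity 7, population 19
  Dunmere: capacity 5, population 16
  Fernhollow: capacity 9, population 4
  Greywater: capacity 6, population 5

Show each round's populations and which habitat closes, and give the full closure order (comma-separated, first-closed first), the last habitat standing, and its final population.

Round 1: Ashgrove=19 Dunmere=16 Fernhollow=4 Greywater=5 → close Ashgrove (overflow 12)
  19÷3 = 6 each, +1 to first 1
Round 2: Dunmere=23 Fernhollow=10 Greywater=11 → close Dunmere (overflow 18)
  23÷2 = 11 each, +1 to first 1
Round 3: Fernhollow=22 Greywater=22 → close Greywater (overflow 16)
  22÷1 = 22 each, +1 to first 0

Closure order: Ashgrove, Dunmere, Greywater
Last habitat: Fernhollow with 44 animals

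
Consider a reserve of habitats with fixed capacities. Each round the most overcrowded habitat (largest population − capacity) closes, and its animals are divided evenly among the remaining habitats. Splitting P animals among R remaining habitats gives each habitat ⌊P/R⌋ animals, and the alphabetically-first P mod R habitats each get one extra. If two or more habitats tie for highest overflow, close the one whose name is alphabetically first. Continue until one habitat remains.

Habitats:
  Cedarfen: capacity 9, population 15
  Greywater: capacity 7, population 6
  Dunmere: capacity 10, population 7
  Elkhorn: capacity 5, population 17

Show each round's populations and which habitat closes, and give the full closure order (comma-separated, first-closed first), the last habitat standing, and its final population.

Closure order: Elkhorn, Cedarfen, Dunmere
Last habitat: Greywater with 45 animals

Round 1: Cedarfen=15 Dunmere=7 Elkhorn=17 Greywater=6 → close Elkhorn (overflow 12)
  17÷3 = 5 each, +1 to first 2
Round 2: Cedarfen=21 Dunmere=13 Greywater=11 → close Cedarfen (overflow 12)
  21÷2 = 10 each, +1 to first 1
Round 3: Dunmere=24 Greywater=21 → close Dunmere (overflow 14)
  24÷1 = 24 each, +1 to first 0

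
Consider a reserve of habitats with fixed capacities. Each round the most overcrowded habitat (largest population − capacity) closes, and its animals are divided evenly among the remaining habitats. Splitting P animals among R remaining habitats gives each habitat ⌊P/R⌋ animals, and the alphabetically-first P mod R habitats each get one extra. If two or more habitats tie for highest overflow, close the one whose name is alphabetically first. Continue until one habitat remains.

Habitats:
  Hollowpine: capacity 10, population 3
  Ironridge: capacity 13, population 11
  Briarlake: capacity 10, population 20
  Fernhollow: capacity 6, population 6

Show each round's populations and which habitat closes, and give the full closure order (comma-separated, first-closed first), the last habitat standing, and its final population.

Round 1: Briarlake=20 Fernhollow=6 Hollowpine=3 Ironridge=11 → close Briarlake (overflow 10)
  20÷3 = 6 each, +1 to first 2
Round 2: Fernhollow=13 Hollowpine=10 Ironridge=17 → close Fernhollow (overflow 7)
  13÷2 = 6 each, +1 to first 1
Round 3: Hollowpine=17 Ironridge=23 → close Ironridge (overflow 10)
  23÷1 = 23 each, +1 to first 0

Closure order: Briarlake, Fernhollow, Ironridge
Last habitat: Hollowpine with 40 animals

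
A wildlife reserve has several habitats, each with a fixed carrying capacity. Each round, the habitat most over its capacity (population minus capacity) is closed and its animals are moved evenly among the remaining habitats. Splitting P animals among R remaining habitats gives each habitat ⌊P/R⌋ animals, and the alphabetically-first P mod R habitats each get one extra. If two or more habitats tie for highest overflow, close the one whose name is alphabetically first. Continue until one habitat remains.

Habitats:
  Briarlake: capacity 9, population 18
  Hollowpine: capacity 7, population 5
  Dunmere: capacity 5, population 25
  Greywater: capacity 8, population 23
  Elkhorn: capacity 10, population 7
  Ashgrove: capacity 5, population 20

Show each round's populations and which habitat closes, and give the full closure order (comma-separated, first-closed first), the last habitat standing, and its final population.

Closure order: Dunmere, Ashgrove, Greywater, Briarlake, Hollowpine
Last habitat: Elkhorn with 98 animals

Round 1: Ashgrove=20 Briarlake=18 Dunmere=25 Elkhorn=7 Greywater=23 Hollowpine=5 → close Dunmere (overflow 20)
  25÷5 = 5 each, +1 to first 0
Round 2: Ashgrove=25 Briarlake=23 Elkhorn=12 Greywater=28 Hollowpine=10 → close Ashgrove (overflow 20)
  25÷4 = 6 each, +1 to first 1
Round 3: Briarlake=30 Elkhorn=18 Greywater=34 Hollowpine=16 → close Greywater (overflow 26)
  34÷3 = 11 each, +1 to first 1
Round 4: Briarlake=42 Elkhorn=29 Hollowpine=27 → close Briarlake (overflow 33)
  42÷2 = 21 each, +1 to first 0
Round 5: Elkhorn=50 Hollowpine=48 → close Hollowpine (overflow 41)
  48÷1 = 48 each, +1 to first 0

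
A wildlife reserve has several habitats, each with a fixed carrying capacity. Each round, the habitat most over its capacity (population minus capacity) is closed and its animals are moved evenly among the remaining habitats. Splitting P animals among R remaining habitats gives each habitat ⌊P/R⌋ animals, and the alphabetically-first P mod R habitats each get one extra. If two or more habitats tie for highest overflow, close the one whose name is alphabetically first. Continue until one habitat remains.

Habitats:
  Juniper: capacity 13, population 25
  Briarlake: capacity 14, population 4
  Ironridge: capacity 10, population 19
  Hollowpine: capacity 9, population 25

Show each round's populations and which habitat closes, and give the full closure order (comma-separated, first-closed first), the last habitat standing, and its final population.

Round 1: Briarlake=4 Hollowpine=25 Ironridge=19 Juniper=25 → close Hollowpine (overflow 16)
  25÷3 = 8 each, +1 to first 1
Round 2: Briarlake=13 Ironridge=27 Juniper=33 → close Juniper (overflow 20)
  33÷2 = 16 each, +1 to first 1
Round 3: Briarlake=30 Ironridge=43 → close Ironridge (overflow 33)
  43÷1 = 43 each, +1 to first 0

Closure order: Hollowpine, Juniper, Ironridge
Last habitat: Briarlake with 73 animals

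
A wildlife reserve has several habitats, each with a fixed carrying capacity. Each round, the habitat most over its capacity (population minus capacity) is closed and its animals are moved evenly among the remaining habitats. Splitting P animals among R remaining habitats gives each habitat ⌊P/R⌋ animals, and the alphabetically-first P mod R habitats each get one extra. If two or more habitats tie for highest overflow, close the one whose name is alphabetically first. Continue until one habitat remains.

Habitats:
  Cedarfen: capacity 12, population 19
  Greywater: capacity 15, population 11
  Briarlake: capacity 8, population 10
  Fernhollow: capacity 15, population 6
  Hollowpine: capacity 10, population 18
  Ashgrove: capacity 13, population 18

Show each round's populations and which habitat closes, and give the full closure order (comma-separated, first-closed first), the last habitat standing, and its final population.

Closure order: Hollowpine, Cedarfen, Ashgrove, Briarlake, Greywater
Last habitat: Fernhollow with 82 animals

Round 1: Ashgrove=18 Briarlake=10 Cedarfen=19 Fernhollow=6 Greywater=11 Hollowpine=18 → close Hollowpine (overflow 8)
  18÷5 = 3 each, +1 to first 3
Round 2: Ashgrove=22 Briarlake=14 Cedarfen=23 Fernhollow=9 Greywater=14 → close Cedarfen (overflow 11)
  23÷4 = 5 each, +1 to first 3
Round 3: Ashgrove=28 Briarlake=20 Fernhollow=15 Greywater=19 → close Ashgrove (overflow 15)
  28÷3 = 9 each, +1 to first 1
Round 4: Briarlake=30 Fernhollow=24 Greywater=28 → close Briarlake (overflow 22)
  30÷2 = 15 each, +1 to first 0
Round 5: Fernhollow=39 Greywater=43 → close Greywater (overflow 28)
  43÷1 = 43 each, +1 to first 0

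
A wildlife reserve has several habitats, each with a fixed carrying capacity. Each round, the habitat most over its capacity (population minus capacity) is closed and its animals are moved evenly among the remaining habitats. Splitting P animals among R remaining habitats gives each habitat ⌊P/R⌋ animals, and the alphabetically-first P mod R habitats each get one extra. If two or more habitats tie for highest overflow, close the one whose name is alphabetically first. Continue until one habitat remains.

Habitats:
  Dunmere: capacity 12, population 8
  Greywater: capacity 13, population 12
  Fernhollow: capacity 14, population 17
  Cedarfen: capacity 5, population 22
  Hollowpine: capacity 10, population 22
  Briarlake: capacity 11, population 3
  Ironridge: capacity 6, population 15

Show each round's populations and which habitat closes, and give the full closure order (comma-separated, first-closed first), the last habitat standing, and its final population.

Closure order: Cedarfen, Hollowpine, Ironridge, Fernhollow, Greywater, Dunmere
Last habitat: Briarlake with 99 animals

Round 1: Briarlake=3 Cedarfen=22 Dunmere=8 Fernhollow=17 Greywater=12 Hollowpine=22 Ironridge=15 → close Cedarfen (overflow 17)
  22÷6 = 3 each, +1 to first 4
Round 2: Briarlake=7 Dunmere=12 Fernhollow=21 Greywater=16 Hollowpine=25 Ironridge=18 → close Hollowpine (overflow 15)
  25÷5 = 5 each, +1 to first 0
Round 3: Briarlake=12 Dunmere=17 Fernhollow=26 Greywater=21 Ironridge=23 → close Ironridge (overflow 17)
  23÷4 = 5 each, +1 to first 3
Round 4: Briarlake=18 Dunmere=23 Fernhollow=32 Greywater=26 → close Fernhollow (overflow 18)
  32÷3 = 10 each, +1 to first 2
Round 5: Briarlake=29 Dunmere=34 Greywater=36 → close Greywater (overflow 23)
  36÷2 = 18 each, +1 to first 0
Round 6: Briarlake=47 Dunmere=52 → close Dunmere (overflow 40)
  52÷1 = 52 each, +1 to first 0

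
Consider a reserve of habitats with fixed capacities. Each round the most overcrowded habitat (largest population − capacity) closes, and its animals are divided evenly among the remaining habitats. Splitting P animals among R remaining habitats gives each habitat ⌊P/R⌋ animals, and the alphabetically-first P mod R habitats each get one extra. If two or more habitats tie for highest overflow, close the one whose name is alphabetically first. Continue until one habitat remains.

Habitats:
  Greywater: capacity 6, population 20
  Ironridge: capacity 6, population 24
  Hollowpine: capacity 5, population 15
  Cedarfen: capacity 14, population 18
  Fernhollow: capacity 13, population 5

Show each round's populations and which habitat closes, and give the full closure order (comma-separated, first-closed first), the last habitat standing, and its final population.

Closure order: Ironridge, Greywater, Hollowpine, Cedarfen
Last habitat: Fernhollow with 82 animals

Round 1: Cedarfen=18 Fernhollow=5 Greywater=20 Hollowpine=15 Ironridge=24 → close Ironridge (overflow 18)
  24÷4 = 6 each, +1 to first 0
Round 2: Cedarfen=24 Fernhollow=11 Greywater=26 Hollowpine=21 → close Greywater (overflow 20)
  26÷3 = 8 each, +1 to first 2
Round 3: Cedarfen=33 Fernhollow=20 Hollowpine=29 → close Hollowpine (overflow 24)
  29÷2 = 14 each, +1 to first 1
Round 4: Cedarfen=48 Fernhollow=34 → close Cedarfen (overflow 34)
  48÷1 = 48 each, +1 to first 0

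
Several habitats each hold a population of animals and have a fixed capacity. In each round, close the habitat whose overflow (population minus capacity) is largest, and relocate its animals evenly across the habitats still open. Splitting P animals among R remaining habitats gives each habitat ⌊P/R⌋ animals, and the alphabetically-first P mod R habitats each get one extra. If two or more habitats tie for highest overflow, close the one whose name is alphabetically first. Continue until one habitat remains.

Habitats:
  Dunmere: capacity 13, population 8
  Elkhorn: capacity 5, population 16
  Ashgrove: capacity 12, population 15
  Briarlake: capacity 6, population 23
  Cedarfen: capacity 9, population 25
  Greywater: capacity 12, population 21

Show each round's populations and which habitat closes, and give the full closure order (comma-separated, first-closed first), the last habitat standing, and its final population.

Closure order: Briarlake, Cedarfen, Elkhorn, Greywater, Ashgrove
Last habitat: Dunmere with 108 animals

Round 1: Ashgrove=15 Briarlake=23 Cedarfen=25 Dunmere=8 Elkhorn=16 Greywater=21 → close Briarlake (overflow 17)
  23÷5 = 4 each, +1 to first 3
Round 2: Ashgrove=20 Cedarfen=30 Dunmere=13 Elkhorn=20 Greywater=25 → close Cedarfen (overflow 21)
  30÷4 = 7 each, +1 to first 2
Round 3: Ashgrove=28 Dunmere=21 Elkhorn=27 Greywater=32 → close Elkhorn (overflow 22)
  27÷3 = 9 each, +1 to first 0
Round 4: Ashgrove=37 Dunmere=30 Greywater=41 → close Greywater (overflow 29)
  41÷2 = 20 each, +1 to first 1
Round 5: Ashgrove=58 Dunmere=50 → close Ashgrove (overflow 46)
  58÷1 = 58 each, +1 to first 0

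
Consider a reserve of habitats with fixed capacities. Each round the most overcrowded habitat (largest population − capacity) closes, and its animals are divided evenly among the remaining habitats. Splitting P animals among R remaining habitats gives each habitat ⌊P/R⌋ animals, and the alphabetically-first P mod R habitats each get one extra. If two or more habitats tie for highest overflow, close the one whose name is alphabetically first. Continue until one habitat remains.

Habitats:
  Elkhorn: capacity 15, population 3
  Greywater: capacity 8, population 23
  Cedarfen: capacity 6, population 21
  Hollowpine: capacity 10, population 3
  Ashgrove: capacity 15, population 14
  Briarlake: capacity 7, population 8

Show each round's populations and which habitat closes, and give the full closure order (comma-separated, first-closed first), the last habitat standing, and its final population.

Closure order: Cedarfen, Greywater, Briarlake, Ashgrove, Hollowpine
Last habitat: Elkhorn with 72 animals

Round 1: Ashgrove=14 Briarlake=8 Cedarfen=21 Elkhorn=3 Greywater=23 Hollowpine=3 → close Cedarfen (overflow 15)
  21÷5 = 4 each, +1 to first 1
Round 2: Ashgrove=19 Briarlake=12 Elkhorn=7 Greywater=27 Hollowpine=7 → close Greywater (overflow 19)
  27÷4 = 6 each, +1 to first 3
Round 3: Ashgrove=26 Briarlake=19 Elkhorn=14 Hollowpine=13 → close Briarlake (overflow 12)
  19÷3 = 6 each, +1 to first 1
Round 4: Ashgrove=33 Elkhorn=20 Hollowpine=19 → close Ashgrove (overflow 18)
  33÷2 = 16 each, +1 to first 1
Round 5: Elkhorn=37 Hollowpine=35 → close Hollowpine (overflow 25)
  35÷1 = 35 each, +1 to first 0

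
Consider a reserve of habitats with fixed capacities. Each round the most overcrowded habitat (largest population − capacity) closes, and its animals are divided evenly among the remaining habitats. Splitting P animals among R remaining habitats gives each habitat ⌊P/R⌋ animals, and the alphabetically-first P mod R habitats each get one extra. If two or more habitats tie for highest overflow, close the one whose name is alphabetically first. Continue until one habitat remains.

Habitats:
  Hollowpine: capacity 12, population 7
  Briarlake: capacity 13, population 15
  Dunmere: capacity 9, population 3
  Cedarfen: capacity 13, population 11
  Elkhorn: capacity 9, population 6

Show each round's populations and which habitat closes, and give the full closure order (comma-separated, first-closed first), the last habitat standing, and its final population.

Round 1: Briarlake=15 Cedarfen=11 Dunmere=3 Elkhorn=6 Hollowpine=7 → close Briarlake (overflow 2)
  15÷4 = 3 each, +1 to first 3
Round 2: Cedarfen=15 Dunmere=7 Elkhorn=10 Hollowpine=10 → close Cedarfen (overflow 2)
  15÷3 = 5 each, +1 to first 0
Round 3: Dunmere=12 Elkhorn=15 Hollowpine=15 → close Elkhorn (overflow 6)
  15÷2 = 7 each, +1 to first 1
Round 4: Dunmere=20 Hollowpine=22 → close Dunmere (overflow 11)
  20÷1 = 20 each, +1 to first 0

Closure order: Briarlake, Cedarfen, Elkhorn, Dunmere
Last habitat: Hollowpine with 42 animals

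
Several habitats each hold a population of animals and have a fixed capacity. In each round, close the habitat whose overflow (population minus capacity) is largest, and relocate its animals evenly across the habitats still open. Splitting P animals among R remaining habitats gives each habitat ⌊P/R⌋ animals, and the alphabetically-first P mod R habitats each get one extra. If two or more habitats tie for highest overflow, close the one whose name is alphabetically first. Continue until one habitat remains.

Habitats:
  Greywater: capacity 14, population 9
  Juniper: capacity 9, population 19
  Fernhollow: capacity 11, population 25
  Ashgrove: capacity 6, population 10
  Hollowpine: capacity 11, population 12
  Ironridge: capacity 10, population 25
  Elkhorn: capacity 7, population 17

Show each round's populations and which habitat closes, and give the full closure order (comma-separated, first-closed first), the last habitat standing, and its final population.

Round 1: Ashgrove=10 Elkhorn=17 Fernhollow=25 Greywater=9 Hollowpine=12 Ironridge=25 Juniper=19 → close Ironridge (overflow 15)
  25÷6 = 4 each, +1 to first 1
Round 2: Ashgrove=15 Elkhorn=21 Fernhollow=29 Greywater=13 Hollowpine=16 Juniper=23 → close Fernhollow (overflow 18)
  29÷5 = 5 each, +1 to first 4
Round 3: Ashgrove=21 Elkhorn=27 Greywater=19 Hollowpine=22 Juniper=28 → close Elkhorn (overflow 20)
  27÷4 = 6 each, +1 to first 3
Round 4: Ashgrove=28 Greywater=26 Hollowpine=29 Juniper=34 → close Juniper (overflow 25)
  34÷3 = 11 each, +1 to first 1
Round 5: Ashgrove=40 Greywater=37 Hollowpine=40 → close Ashgrove (overflow 34)
  40÷2 = 20 each, +1 to first 0
Round 6: Greywater=57 Hollowpine=60 → close Hollowpine (overflow 49)
  60÷1 = 60 each, +1 to first 0

Closure order: Ironridge, Fernhollow, Elkhorn, Juniper, Ashgrove, Hollowpine
Last habitat: Greywater with 117 animals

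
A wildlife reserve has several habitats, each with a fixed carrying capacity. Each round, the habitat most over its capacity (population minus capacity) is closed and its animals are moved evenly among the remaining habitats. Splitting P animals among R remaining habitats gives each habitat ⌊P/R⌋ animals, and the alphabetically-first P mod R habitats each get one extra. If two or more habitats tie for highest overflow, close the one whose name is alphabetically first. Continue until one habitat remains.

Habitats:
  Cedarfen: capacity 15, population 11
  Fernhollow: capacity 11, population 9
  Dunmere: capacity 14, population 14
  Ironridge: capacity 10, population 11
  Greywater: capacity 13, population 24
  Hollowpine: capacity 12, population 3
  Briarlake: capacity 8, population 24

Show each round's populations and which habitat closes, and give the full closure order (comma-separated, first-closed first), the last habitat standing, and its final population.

Round 1: Briarlake=24 Cedarfen=11 Dunmere=14 Fernhollow=9 Greywater=24 Hollowpine=3 Ironridge=11 → close Briarlake (overflow 16)
  24÷6 = 4 each, +1 to first 0
Round 2: Cedarfen=15 Dunmere=18 Fernhollow=13 Greywater=28 Hollowpine=7 Ironridge=15 → close Greywater (overflow 15)
  28÷5 = 5 each, +1 to first 3
Round 3: Cedarfen=21 Dunmere=24 Fernhollow=19 Hollowpine=12 Ironridge=20 → close Dunmere (overflow 10)
  24÷4 = 6 each, +1 to first 0
Round 4: Cedarfen=27 Fernhollow=25 Hollowpine=18 Ironridge=26 → close Ironridge (overflow 16)
  26÷3 = 8 each, +1 to first 2
Round 5: Cedarfen=36 Fernhollow=34 Hollowpine=26 → close Fernhollow (overflow 23)
  34÷2 = 17 each, +1 to first 0
Round 6: Cedarfen=53 Hollowpine=43 → close Cedarfen (overflow 38)
  53÷1 = 53 each, +1 to first 0

Closure order: Briarlake, Greywater, Dunmere, Ironridge, Fernhollow, Cedarfen
Last habitat: Hollowpine with 96 animals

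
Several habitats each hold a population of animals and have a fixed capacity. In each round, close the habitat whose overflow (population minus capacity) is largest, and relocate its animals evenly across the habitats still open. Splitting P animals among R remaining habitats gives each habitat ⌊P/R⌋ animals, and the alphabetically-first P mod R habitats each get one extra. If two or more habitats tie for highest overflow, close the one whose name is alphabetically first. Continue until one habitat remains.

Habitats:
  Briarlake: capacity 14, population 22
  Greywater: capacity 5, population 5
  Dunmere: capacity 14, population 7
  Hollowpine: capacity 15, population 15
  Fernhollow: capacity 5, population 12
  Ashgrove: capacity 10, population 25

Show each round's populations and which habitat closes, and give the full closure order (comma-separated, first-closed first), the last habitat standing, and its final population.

Round 1: Ashgrove=25 Briarlake=22 Dunmere=7 Fernhollow=12 Greywater=5 Hollowpine=15 → close Ashgrove (overflow 15)
  25÷5 = 5 each, +1 to first 0
Round 2: Briarlake=27 Dunmere=12 Fernhollow=17 Greywater=10 Hollowpine=20 → close Briarlake (overflow 13)
  27÷4 = 6 each, +1 to first 3
Round 3: Dunmere=19 Fernhollow=24 Greywater=17 Hollowpine=26 → close Fernhollow (overflow 19)
  24÷3 = 8 each, +1 to first 0
Round 4: Dunmere=27 Greywater=25 Hollowpine=34 → close Greywater (overflow 20)
  25÷2 = 12 each, +1 to first 1
Round 5: Dunmere=40 Hollowpine=46 → close Hollowpine (overflow 31)
  46÷1 = 46 each, +1 to first 0

Closure order: Ashgrove, Briarlake, Fernhollow, Greywater, Hollowpine
Last habitat: Dunmere with 86 animals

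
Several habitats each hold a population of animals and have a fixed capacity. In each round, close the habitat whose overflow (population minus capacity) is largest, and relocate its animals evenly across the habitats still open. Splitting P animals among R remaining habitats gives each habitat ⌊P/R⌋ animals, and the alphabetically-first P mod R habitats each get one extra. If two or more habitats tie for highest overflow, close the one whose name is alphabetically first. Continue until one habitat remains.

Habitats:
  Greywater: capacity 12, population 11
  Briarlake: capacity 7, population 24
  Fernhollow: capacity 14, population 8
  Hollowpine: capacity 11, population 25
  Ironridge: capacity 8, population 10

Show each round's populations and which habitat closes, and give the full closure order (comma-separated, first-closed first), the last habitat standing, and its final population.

Closure order: Briarlake, Hollowpine, Ironridge, Greywater
Last habitat: Fernhollow with 78 animals

Round 1: Briarlake=24 Fernhollow=8 Greywater=11 Hollowpine=25 Ironridge=10 → close Briarlake (overflow 17)
  24÷4 = 6 each, +1 to first 0
Round 2: Fernhollow=14 Greywater=17 Hollowpine=31 Ironridge=16 → close Hollowpine (overflow 20)
  31÷3 = 10 each, +1 to first 1
Round 3: Fernhollow=25 Greywater=27 Ironridge=26 → close Ironridge (overflow 18)
  26÷2 = 13 each, +1 to first 0
Round 4: Fernhollow=38 Greywater=40 → close Greywater (overflow 28)
  40÷1 = 40 each, +1 to first 0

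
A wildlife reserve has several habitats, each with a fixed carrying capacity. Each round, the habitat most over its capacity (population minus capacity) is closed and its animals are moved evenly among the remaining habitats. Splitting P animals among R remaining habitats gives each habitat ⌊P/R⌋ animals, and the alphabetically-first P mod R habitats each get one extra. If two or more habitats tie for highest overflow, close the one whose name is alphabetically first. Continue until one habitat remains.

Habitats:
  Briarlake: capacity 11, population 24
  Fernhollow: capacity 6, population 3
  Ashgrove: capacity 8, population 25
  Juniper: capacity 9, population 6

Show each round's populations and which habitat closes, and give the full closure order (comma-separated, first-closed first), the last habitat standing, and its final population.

Round 1: Ashgrove=25 Briarlake=24 Fernhollow=3 Juniper=6 → close Ashgrove (overflow 17)
  25÷3 = 8 each, +1 to first 1
Round 2: Briarlake=33 Fernhollow=11 Juniper=14 → close Briarlake (overflow 22)
  33÷2 = 16 each, +1 to first 1
Round 3: Fernhollow=28 Juniper=30 → close Fernhollow (overflow 22)
  28÷1 = 28 each, +1 to first 0

Closure order: Ashgrove, Briarlake, Fernhollow
Last habitat: Juniper with 58 animals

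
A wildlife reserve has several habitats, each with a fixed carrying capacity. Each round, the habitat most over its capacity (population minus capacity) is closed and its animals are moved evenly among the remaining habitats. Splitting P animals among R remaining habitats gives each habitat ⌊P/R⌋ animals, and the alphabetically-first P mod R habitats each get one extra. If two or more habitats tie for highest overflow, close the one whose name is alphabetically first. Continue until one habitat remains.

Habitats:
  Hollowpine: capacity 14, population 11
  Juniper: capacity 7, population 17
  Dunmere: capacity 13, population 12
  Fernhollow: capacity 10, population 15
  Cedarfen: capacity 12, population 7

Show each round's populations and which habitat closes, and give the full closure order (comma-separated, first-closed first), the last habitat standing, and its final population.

Round 1: Cedarfen=7 Dunmere=12 Fernhollow=15 Hollowpine=11 Juniper=17 → close Juniper (overflow 10)
  17÷4 = 4 each, +1 to first 1
Round 2: Cedarfen=12 Dunmere=16 Fernhollow=19 Hollowpine=15 → close Fernhollow (overflow 9)
  19÷3 = 6 each, +1 to first 1
Round 3: Cedarfen=19 Dunmere=22 Hollowpine=21 → close Dunmere (overflow 9)
  22÷2 = 11 each, +1 to first 0
Round 4: Cedarfen=30 Hollowpine=32 → close Cedarfen (overflow 18)
  30÷1 = 30 each, +1 to first 0

Closure order: Juniper, Fernhollow, Dunmere, Cedarfen
Last habitat: Hollowpine with 62 animals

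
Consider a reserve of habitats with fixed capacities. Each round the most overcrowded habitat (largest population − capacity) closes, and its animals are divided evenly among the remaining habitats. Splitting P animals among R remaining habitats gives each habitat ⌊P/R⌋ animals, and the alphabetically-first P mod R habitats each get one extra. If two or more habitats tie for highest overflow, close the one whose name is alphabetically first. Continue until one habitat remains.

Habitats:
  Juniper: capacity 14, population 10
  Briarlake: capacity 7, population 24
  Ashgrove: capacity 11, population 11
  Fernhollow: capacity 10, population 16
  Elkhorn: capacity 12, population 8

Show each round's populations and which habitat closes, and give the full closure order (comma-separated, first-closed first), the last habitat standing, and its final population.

Round 1: Ashgrove=11 Briarlake=24 Elkhorn=8 Fernhollow=16 Juniper=10 → close Briarlake (overflow 17)
  24÷4 = 6 each, +1 to first 0
Round 2: Ashgrove=17 Elkhorn=14 Fernhollow=22 Juniper=16 → close Fernhollow (overflow 12)
  22÷3 = 7 each, +1 to first 1
Round 3: Ashgrove=25 Elkhorn=21 Juniper=23 → close Ashgrove (overflow 14)
  25÷2 = 12 each, +1 to first 1
Round 4: Elkhorn=34 Juniper=35 → close Elkhorn (overflow 22)
  34÷1 = 34 each, +1 to first 0

Closure order: Briarlake, Fernhollow, Ashgrove, Elkhorn
Last habitat: Juniper with 69 animals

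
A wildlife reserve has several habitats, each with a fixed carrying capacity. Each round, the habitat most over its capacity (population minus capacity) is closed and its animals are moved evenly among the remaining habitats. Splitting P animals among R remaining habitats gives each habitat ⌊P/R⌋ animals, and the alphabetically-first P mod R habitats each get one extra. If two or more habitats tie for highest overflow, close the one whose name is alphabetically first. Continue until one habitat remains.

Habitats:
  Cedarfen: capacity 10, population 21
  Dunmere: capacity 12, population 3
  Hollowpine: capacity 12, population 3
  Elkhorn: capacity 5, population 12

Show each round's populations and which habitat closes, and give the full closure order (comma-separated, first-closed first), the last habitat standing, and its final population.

Round 1: Cedarfen=21 Dunmere=3 Elkhorn=12 Hollowpine=3 → close Cedarfen (overflow 11)
  21÷3 = 7 each, +1 to first 0
Round 2: Dunmere=10 Elkhorn=19 Hollowpine=10 → close Elkhorn (overflow 14)
  19÷2 = 9 each, +1 to first 1
Round 3: Dunmere=20 Hollowpine=19 → close Dunmere (overflow 8)
  20÷1 = 20 each, +1 to first 0

Closure order: Cedarfen, Elkhorn, Dunmere
Last habitat: Hollowpine with 39 animals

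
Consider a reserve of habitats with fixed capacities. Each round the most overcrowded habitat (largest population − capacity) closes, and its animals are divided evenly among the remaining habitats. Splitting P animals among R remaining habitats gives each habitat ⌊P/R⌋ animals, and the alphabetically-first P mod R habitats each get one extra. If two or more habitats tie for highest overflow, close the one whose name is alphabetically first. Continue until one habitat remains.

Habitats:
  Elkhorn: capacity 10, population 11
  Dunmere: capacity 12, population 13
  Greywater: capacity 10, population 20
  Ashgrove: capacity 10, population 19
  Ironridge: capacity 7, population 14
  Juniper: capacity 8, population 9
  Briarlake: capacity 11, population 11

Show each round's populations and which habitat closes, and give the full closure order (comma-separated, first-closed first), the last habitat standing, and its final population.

Closure order: Greywater, Ashgrove, Ironridge, Briarlake, Dunmere, Elkhorn
Last habitat: Juniper with 97 animals

Round 1: Ashgrove=19 Briarlake=11 Dunmere=13 Elkhorn=11 Greywater=20 Ironridge=14 Juniper=9 → close Greywater (overflow 10)
  20÷6 = 3 each, +1 to first 2
Round 2: Ashgrove=23 Briarlake=15 Dunmere=16 Elkhorn=14 Ironridge=17 Juniper=12 → close Ashgrove (overflow 13)
  23÷5 = 4 each, +1 to first 3
Round 3: Briarlake=20 Dunmere=21 Elkhorn=19 Ironridge=21 Juniper=16 → close Ironridge (overflow 14)
  21÷4 = 5 each, +1 to first 1
Round 4: Briarlake=26 Dunmere=26 Elkhorn=24 Juniper=21 → close Briarlake (overflow 15)
  26÷3 = 8 each, +1 to first 2
Round 5: Dunmere=35 Elkhorn=33 Juniper=29 → close Dunmere (overflow 23)
  35÷2 = 17 each, +1 to first 1
Round 6: Elkhorn=51 Juniper=46 → close Elkhorn (overflow 41)
  51÷1 = 51 each, +1 to first 0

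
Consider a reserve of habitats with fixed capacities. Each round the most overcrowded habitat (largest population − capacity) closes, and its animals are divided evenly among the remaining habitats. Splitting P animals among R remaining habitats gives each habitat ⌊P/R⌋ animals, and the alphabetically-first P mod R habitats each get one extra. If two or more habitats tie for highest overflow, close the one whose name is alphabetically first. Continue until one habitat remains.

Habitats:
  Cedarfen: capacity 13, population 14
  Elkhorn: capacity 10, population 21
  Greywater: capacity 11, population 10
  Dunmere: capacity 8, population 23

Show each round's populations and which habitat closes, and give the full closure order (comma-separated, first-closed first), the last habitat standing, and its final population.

Round 1: Cedarfen=14 Dunmere=23 Elkhorn=21 Greywater=10 → close Dunmere (overflow 15)
  23÷3 = 7 each, +1 to first 2
Round 2: Cedarfen=22 Elkhorn=29 Greywater=17 → close Elkhorn (overflow 19)
  29÷2 = 14 each, +1 to first 1
Round 3: Cedarfen=37 Greywater=31 → close Cedarfen (overflow 24)
  37÷1 = 37 each, +1 to first 0

Closure order: Dunmere, Elkhorn, Cedarfen
Last habitat: Greywater with 68 animals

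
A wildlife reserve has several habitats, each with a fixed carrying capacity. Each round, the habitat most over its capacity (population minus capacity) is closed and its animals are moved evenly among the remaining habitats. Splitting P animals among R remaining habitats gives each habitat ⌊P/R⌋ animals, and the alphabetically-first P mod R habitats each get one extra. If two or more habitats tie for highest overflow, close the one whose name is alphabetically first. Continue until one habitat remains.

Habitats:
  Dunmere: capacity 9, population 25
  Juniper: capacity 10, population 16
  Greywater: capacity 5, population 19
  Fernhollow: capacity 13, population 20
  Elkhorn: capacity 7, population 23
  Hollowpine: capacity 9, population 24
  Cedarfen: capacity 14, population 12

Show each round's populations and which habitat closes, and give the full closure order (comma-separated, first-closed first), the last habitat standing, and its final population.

Round 1: Cedarfen=12 Dunmere=25 Elkhorn=23 Fernhollow=20 Greywater=19 Hollowpine=24 Juniper=16 → close Dunmere (overflow 16)
  25÷6 = 4 each, +1 to first 1
Round 2: Cedarfen=17 Elkhorn=27 Fernhollow=24 Greywater=23 Hollowpine=28 Juniper=20 → close Elkhorn (overflow 20)
  27÷5 = 5 each, +1 to first 2
Round 3: Cedarfen=23 Fernhollow=30 Greywater=28 Hollowpine=33 Juniper=25 → close Hollowpine (overflow 24)
  33÷4 = 8 each, +1 to first 1
Round 4: Cedarfen=32 Fernhollow=38 Greywater=36 Juniper=33 → close Greywater (overflow 31)
  36÷3 = 12 each, +1 to first 0
Round 5: Cedarfen=44 Fernhollow=50 Juniper=45 → close Fernhollow (overflow 37)
  50÷2 = 25 each, +1 to first 0
Round 6: Cedarfen=69 Juniper=70 → close Juniper (overflow 60)
  70÷1 = 70 each, +1 to first 0

Closure order: Dunmere, Elkhorn, Hollowpine, Greywater, Fernhollow, Juniper
Last habitat: Cedarfen with 139 animals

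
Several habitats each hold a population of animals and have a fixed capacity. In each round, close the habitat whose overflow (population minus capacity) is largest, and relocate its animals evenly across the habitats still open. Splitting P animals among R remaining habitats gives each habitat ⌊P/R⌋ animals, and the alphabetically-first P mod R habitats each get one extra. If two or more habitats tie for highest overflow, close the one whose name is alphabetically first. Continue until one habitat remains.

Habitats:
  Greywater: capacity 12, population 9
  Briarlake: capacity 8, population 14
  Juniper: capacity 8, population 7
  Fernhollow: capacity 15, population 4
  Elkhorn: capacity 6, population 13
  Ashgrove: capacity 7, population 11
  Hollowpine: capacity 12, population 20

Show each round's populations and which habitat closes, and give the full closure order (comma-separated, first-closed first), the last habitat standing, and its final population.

Closure order: Hollowpine, Briarlake, Elkhorn, Ashgrove, Juniper, Greywater
Last habitat: Fernhollow with 78 animals

Round 1: Ashgrove=11 Briarlake=14 Elkhorn=13 Fernhollow=4 Greywater=9 Hollowpine=20 Juniper=7 → close Hollowpine (overflow 8)
  20÷6 = 3 each, +1 to first 2
Round 2: Ashgrove=15 Briarlake=18 Elkhorn=16 Fernhollow=7 Greywater=12 Juniper=10 → close Briarlake (overflow 10)
  18÷5 = 3 each, +1 to first 3
Round 3: Ashgrove=19 Elkhorn=20 Fernhollow=11 Greywater=15 Juniper=13 → close Elkhorn (overflow 14)
  20÷4 = 5 each, +1 to first 0
Round 4: Ashgrove=24 Fernhollow=16 Greywater=20 Juniper=18 → close Ashgrove (overflow 17)
  24÷3 = 8 each, +1 to first 0
Round 5: Fernhollow=24 Greywater=28 Juniper=26 → close Juniper (overflow 18)
  26÷2 = 13 each, +1 to first 0
Round 6: Fernhollow=37 Greywater=41 → close Greywater (overflow 29)
  41÷1 = 41 each, +1 to first 0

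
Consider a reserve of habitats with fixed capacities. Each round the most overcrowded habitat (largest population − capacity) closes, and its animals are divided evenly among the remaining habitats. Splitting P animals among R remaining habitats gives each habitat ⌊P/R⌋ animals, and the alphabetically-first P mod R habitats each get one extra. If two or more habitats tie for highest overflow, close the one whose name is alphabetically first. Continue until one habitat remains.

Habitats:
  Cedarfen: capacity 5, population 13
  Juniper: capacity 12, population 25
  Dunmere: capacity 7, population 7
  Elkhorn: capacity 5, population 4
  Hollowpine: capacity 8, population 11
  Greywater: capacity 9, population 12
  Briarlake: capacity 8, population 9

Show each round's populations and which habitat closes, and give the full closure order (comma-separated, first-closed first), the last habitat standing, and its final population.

Round 1: Briarlake=9 Cedarfen=13 Dunmere=7 Elkhorn=4 Greywater=12 Hollowpine=11 Juniper=25 → close Juniper (overflow 13)
  25÷6 = 4 each, +1 to first 1
Round 2: Briarlake=14 Cedarfen=17 Dunmere=11 Elkhorn=8 Greywater=16 Hollowpine=15 → close Cedarfen (overflow 12)
  17÷5 = 3 each, +1 to first 2
Round 3: Briarlake=18 Dunmere=15 Elkhorn=11 Greywater=19 Hollowpine=18 → close Briarlake (overflow 10)
  18÷4 = 4 each, +1 to first 2
Round 4: Dunmere=20 Elkhorn=16 Greywater=23 Hollowpine=22 → close Greywater (overflow 14)
  23÷3 = 7 each, +1 to first 2
Round 5: Dunmere=28 Elkhorn=24 Hollowpine=29 → close Dunmere (overflow 21)
  28÷2 = 14 each, +1 to first 0
Round 6: Elkhorn=38 Hollowpine=43 → close Hollowpine (overflow 35)
  43÷1 = 43 each, +1 to first 0

Closure order: Juniper, Cedarfen, Briarlake, Greywater, Dunmere, Hollowpine
Last habitat: Elkhorn with 81 animals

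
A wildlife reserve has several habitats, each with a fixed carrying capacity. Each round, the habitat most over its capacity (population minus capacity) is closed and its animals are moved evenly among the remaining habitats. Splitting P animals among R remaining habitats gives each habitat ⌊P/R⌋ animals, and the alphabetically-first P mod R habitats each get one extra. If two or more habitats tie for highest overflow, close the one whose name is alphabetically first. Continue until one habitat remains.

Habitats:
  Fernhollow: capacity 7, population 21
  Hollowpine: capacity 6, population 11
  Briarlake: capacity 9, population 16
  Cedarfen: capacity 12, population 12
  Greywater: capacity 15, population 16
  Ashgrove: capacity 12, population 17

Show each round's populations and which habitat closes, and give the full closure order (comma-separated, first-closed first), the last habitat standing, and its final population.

Closure order: Fernhollow, Briarlake, Ashgrove, Hollowpine, Cedarfen
Last habitat: Greywater with 93 animals

Round 1: Ashgrove=17 Briarlake=16 Cedarfen=12 Fernhollow=21 Greywater=16 Hollowpine=11 → close Fernhollow (overflow 14)
  21÷5 = 4 each, +1 to first 1
Round 2: Ashgrove=22 Briarlake=20 Cedarfen=16 Greywater=20 Hollowpine=15 → close Briarlake (overflow 11)
  20÷4 = 5 each, +1 to first 0
Round 3: Ashgrove=27 Cedarfen=21 Greywater=25 Hollowpine=20 → close Ashgrove (overflow 15)
  27÷3 = 9 each, +1 to first 0
Round 4: Cedarfen=30 Greywater=34 Hollowpine=29 → close Hollowpine (overflow 23)
  29÷2 = 14 each, +1 to first 1
Round 5: Cedarfen=45 Greywater=48 → close Cedarfen (overflow 33)
  45÷1 = 45 each, +1 to first 0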